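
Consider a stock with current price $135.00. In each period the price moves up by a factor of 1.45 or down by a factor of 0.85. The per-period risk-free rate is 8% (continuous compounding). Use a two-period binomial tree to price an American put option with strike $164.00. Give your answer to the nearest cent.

$29.00

Risk-neutral probability p = (e^0.08 − 0.85)/(1.45 − 0.85) = 0.2333/0.6000 = 0.3888
Terminal stock prices: S_uu = 283.8, S_ud = 166.4, S_dd = 97.54
Terminal payoffs (K − S): max(-119.8, 0) = 0, max(-2.387, 0) = 0, max(66.46, 0) = 66.46
Node u (S = 195.8): continuation = e^(−0.08)·[0.3888·0.0000 + 0.6112·0.0000] = 0.0000; exercise value = 0.0000 ≤ continuation, so V_u = 0.0000
Node d (S = 114.8): continuation = e^(−0.08)·[0.3888·0.0000 + 0.6112·66.4625] = 37.4980; exercise value = 49.2500 > continuation, so V_d = 49.2500 (exercise)
Node 0 (S = 135): continuation = e^(−0.08)·[0.3888·0.0000 + 0.6112·49.2500] = 27.7867; exercise value = 29.0000 > continuation, so V_0 = 29.0000 (exercise)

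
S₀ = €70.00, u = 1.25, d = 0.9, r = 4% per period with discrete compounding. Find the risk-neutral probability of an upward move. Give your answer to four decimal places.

p = 0.4000

Risk-neutral probability p = (1 + 0.04 − 0.9)/(1.25 − 0.9) = 0.1400/0.3500 = 0.4000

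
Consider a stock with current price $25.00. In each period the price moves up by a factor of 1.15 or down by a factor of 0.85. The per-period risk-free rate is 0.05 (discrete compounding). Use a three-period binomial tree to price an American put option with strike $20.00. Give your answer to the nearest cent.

Risk-neutral probability p = (1 + 0.05 − 0.85)/(1.15 − 0.85) = 0.2000/0.3000 = 0.6667
Terminal stock prices: S_uuu = 38.02, S_uud = 28.1, S_udd = 20.77, S_ddd = 15.35
Terminal payoffs (K − S): max(-18.02, 0) = 0, max(-8.103, 0) = 0, max(-0.7719, 0) = 0, max(4.647, 0) = 4.647
Node uu (S = 33.06): continuation = 1/1.05·[0.6667·0.0000 + 0.3333·0.0000] = 0.0000; exercise value = 0.0000 ≤ continuation, so V_uu = 0.0000
Node ud (S = 24.44): continuation = 1/1.05·[0.6667·0.0000 + 0.3333·0.0000] = 0.0000; exercise value = 0.0000 ≤ continuation, so V_ud = 0.0000
Node dd (S = 18.06): continuation = 1/1.05·[0.6667·0.0000 + 0.3333·4.6469] = 1.4752; exercise value = 1.9375 > continuation, so V_dd = 1.9375 (exercise)
Node u (S = 28.75): continuation = 1/1.05·[0.6667·0.0000 + 0.3333·0.0000] = 0.0000; exercise value = 0.0000 ≤ continuation, so V_u = 0.0000
Node d (S = 21.25): continuation = 1/1.05·[0.6667·0.0000 + 0.3333·1.9375] = 0.6151; exercise value = 0.0000 ≤ continuation, so V_d = 0.6151
Node 0 (S = 25): continuation = 1/1.05·[0.6667·0.0000 + 0.3333·0.6151] = 0.1953; exercise value = 0.0000 ≤ continuation, so V_0 = 0.1953

$0.20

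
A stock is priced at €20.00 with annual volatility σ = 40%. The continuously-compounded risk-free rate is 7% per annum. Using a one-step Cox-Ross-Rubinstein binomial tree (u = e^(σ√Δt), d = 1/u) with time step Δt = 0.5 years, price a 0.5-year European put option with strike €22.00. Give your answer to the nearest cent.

€3.40

CRR parameters: u = e^(σ√Δt) = e^(0.4·√0.5) = 1.3269, d = 1/u = 0.7536
Per-period rate: rΔt = 0.07·0.5 = 0.035, so R = e^0.035 = 1.0356
Risk-neutral probability p = (e^0.035 − 0.7536)/(1.3269 − 0.7536) = 0.2820/0.5733 = 0.4919
Terminal stock prices: S_u = 26.54, S_d = 15.07
Terminal payoffs (K − S): max(-4.538, 0) = 0, max(6.927, 0) = 6.927
Node 0 (S = 20): V_0 = e^(−0.035)·[0.4919·0.0000 + 0.5081·6.9272] = 3.3987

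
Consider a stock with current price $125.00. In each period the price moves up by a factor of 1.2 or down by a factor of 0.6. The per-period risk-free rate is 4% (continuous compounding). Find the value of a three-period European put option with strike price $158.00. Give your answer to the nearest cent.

$35.53

Risk-neutral probability p = (e^0.04 − 0.6)/(1.2 − 0.6) = 0.4408/0.6000 = 0.7347
Terminal stock prices: S_uuu = 216, S_uud = 108, S_udd = 54, S_ddd = 27
Terminal payoffs (K − S): max(-58, 0) = 0, max(50, 0) = 50, max(104, 0) = 104, max(131, 0) = 131
Node uu (S = 180): V_uu = e^(−0.04)·[0.7347·0.0000 + 0.2653·50.0000] = 12.7456
Node ud (S = 90): V_ud = e^(−0.04)·[0.7347·50.0000 + 0.2653·104.0000] = 61.8047
Node dd (S = 45): V_dd = e^(−0.04)·[0.7347·104.0000 + 0.2653·131.0000] = 106.8047
Node u (S = 150): V_u = e^(−0.04)·[0.7347·12.7456 + 0.2653·61.8047] = 24.7516
Node d (S = 75): V_d = e^(−0.04)·[0.7347·61.8047 + 0.2653·106.8047] = 70.8524
Node 0 (S = 125): V_0 = e^(−0.04)·[0.7347·24.7516 + 0.2653·70.8524] = 35.5327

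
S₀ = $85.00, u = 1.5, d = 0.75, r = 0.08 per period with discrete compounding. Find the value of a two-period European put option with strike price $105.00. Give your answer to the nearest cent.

Risk-neutral probability p = (1 + 0.08 − 0.75)/(1.5 − 0.75) = 0.3300/0.7500 = 0.4400
Terminal stock prices: S_uu = 191.2, S_ud = 95.62, S_dd = 47.81
Terminal payoffs (K − S): max(-86.25, 0) = 0, max(9.375, 0) = 9.375, max(57.19, 0) = 57.19
Node u (S = 127.5): V_u = 1/1.08·[0.4400·0.0000 + 0.5600·9.3750] = 4.8611
Node d (S = 63.75): V_d = 1/1.08·[0.4400·9.3750 + 0.5600·57.1875] = 33.4722
Node 0 (S = 85): V_0 = 1/1.08·[0.4400·4.8611 + 0.5600·33.4722] = 19.3364

$19.34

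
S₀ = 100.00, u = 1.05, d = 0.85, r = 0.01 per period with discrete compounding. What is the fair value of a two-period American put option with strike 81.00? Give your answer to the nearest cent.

0.34

Risk-neutral probability p = (1 + 0.01 − 0.85)/(1.05 − 0.85) = 0.1600/0.2000 = 0.8000
Terminal stock prices: S_uu = 110.2, S_ud = 89.25, S_dd = 72.25
Terminal payoffs (K − S): max(-29.25, 0) = 0, max(-8.25, 0) = 0, max(8.75, 0) = 8.75
Node u (S = 105): continuation = 1/1.01·[0.8000·0.0000 + 0.2000·0.0000] = 0.0000; exercise value = 0.0000 ≤ continuation, so V_u = 0.0000
Node d (S = 85): continuation = 1/1.01·[0.8000·0.0000 + 0.2000·8.7500] = 1.7327; exercise value = 0.0000 ≤ continuation, so V_d = 1.7327
Node 0 (S = 100): continuation = 1/1.01·[0.8000·0.0000 + 0.2000·1.7327] = 0.3431; exercise value = 0.0000 ≤ continuation, so V_0 = 0.3431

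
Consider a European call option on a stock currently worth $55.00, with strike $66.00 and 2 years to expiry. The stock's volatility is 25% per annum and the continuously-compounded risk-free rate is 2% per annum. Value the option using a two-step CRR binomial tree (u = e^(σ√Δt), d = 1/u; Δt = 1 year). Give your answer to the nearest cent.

CRR parameters: u = e^(σ√Δt) = e^(0.25·√1) = 1.2840, d = 1/u = 0.7788
Per-period rate: rΔt = 0.02·1 = 0.02, so R = e^0.02 = 1.0202
Risk-neutral probability p = (e^0.02 − 0.7788)/(1.2840 − 0.7788) = 0.2414/0.5052 = 0.4778
Terminal stock prices: S_uu = 90.68, S_ud = 55, S_dd = 33.36
Terminal payoffs (S − K): max(24.68, 0) = 24.68, max(-11, 0) = 0, max(-32.64, 0) = 0
Node u (S = 70.62): V_u = e^(−0.02)·[0.4778·24.6797 + 0.5222·0.0000] = 11.5587
Node d (S = 42.83): V_d = e^(−0.02)·[0.4778·0.0000 + 0.5222·0.0000] = 0.0000
Node 0 (S = 55): V_0 = e^(−0.02)·[0.4778·11.5587 + 0.5222·0.0000] = 5.4135

$5.41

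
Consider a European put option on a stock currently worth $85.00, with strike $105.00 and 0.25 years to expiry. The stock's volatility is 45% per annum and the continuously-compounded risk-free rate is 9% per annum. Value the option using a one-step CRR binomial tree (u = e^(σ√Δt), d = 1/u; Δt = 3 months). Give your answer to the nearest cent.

$18.36

CRR parameters: u = e^(σ√Δt) = e^(0.45·√0.25) = 1.2523, d = 1/u = 0.7985
Per-period rate: rΔt = 0.09·0.25 = 0.0225, so R = e^0.0225 = 1.0228
Risk-neutral probability p = (e^0.0225 − 0.7985)/(1.2523 − 0.7985) = 0.2242/0.4538 = 0.4941
Terminal stock prices: S_u = 106.4, S_d = 67.87
Terminal payoffs (K − S): max(-1.447, 0) = 0, max(37.13, 0) = 37.13
Node 0 (S = 85): V_0 = e^(−0.0225)·[0.4941·0.0000 + 0.5059·37.1261] = 18.3632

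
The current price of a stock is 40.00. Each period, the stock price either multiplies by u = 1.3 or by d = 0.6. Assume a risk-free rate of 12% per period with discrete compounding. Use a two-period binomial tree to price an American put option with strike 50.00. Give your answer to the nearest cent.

10.00

Risk-neutral probability p = (1 + 0.12 − 0.6)/(1.3 − 0.6) = 0.5200/0.7000 = 0.7429
Terminal stock prices: S_uu = 67.6, S_ud = 31.2, S_dd = 14.4
Terminal payoffs (K − S): max(-17.6, 0) = 0, max(18.8, 0) = 18.8, max(35.6, 0) = 35.6
Node u (S = 52): continuation = 1/1.12·[0.7429·0.0000 + 0.2571·18.8000] = 4.3163; exercise value = 0.0000 ≤ continuation, so V_u = 4.3163
Node d (S = 24): continuation = 1/1.12·[0.7429·18.8000 + 0.2571·35.6000] = 20.6429; exercise value = 26.0000 > continuation, so V_d = 26.0000 (exercise)
Node 0 (S = 40): continuation = 1/1.12·[0.7429·4.3163 + 0.2571·26.0000] = 8.8323; exercise value = 10.0000 > continuation, so V_0 = 10.0000 (exercise)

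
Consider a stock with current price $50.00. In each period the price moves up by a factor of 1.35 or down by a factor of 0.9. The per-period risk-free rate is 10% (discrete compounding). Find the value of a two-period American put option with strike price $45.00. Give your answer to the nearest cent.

Risk-neutral probability p = (1 + 0.1 − 0.9)/(1.35 − 0.9) = 0.2000/0.4500 = 0.4444
Terminal stock prices: S_uu = 91.13, S_ud = 60.75, S_dd = 40.5
Terminal payoffs (K − S): max(-46.13, 0) = 0, max(-15.75, 0) = 0, max(4.5, 0) = 4.5
Node u (S = 67.5): continuation = 1/1.1·[0.4444·0.0000 + 0.5556·0.0000] = 0.0000; exercise value = 0.0000 ≤ continuation, so V_u = 0.0000
Node d (S = 45): continuation = 1/1.1·[0.4444·0.0000 + 0.5556·4.5000] = 2.2727; exercise value = 0.0000 ≤ continuation, so V_d = 2.2727
Node 0 (S = 50): continuation = 1/1.1·[0.4444·0.0000 + 0.5556·2.2727] = 1.1478; exercise value = 0.0000 ≤ continuation, so V_0 = 1.1478

$1.15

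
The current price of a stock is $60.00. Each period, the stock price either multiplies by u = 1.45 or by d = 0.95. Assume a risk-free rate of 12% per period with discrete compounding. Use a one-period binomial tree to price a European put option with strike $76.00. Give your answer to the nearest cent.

$11.20

Risk-neutral probability p = (1 + 0.12 − 0.95)/(1.45 − 0.95) = 0.1700/0.5000 = 0.3400
Terminal stock prices: S_u = 87, S_d = 57
Terminal payoffs (K − S): max(-11, 0) = 0, max(19, 0) = 19
Node 0 (S = 60): V_0 = 1/1.12·[0.3400·0.0000 + 0.6600·19.0000] = 11.1964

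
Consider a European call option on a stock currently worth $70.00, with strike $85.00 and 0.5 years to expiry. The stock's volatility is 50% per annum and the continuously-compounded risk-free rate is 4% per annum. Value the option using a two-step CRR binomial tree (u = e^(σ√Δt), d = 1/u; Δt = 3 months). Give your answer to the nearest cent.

$6.24

CRR parameters: u = e^(σ√Δt) = e^(0.5·√0.25) = 1.2840, d = 1/u = 0.7788
Per-period rate: rΔt = 0.04·0.25 = 0.01, so R = e^0.01 = 1.0101
Risk-neutral probability p = (e^0.01 − 0.7788)/(1.2840 − 0.7788) = 0.2312/0.5052 = 0.4577
Terminal stock prices: S_uu = 115.4, S_ud = 70, S_dd = 42.46
Terminal payoffs (S − K): max(30.41, 0) = 30.41, max(-15, 0) = 0, max(-42.54, 0) = 0
Node u (S = 89.88): V_u = e^(−0.01)·[0.4577·30.4105 + 0.5423·0.0000] = 13.7809
Node d (S = 54.52): V_d = e^(−0.01)·[0.4577·0.0000 + 0.5423·0.0000] = 0.0000
Node 0 (S = 70): V_0 = e^(−0.01)·[0.4577·13.7809 + 0.5423·0.0000] = 6.2450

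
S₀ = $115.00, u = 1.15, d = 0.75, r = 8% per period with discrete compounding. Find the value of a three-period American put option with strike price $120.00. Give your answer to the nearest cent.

Risk-neutral probability p = (1 + 0.08 − 0.75)/(1.15 − 0.75) = 0.3300/0.4000 = 0.8250
Terminal stock prices: S_uuu = 174.9, S_uud = 114.1, S_udd = 74.39, S_ddd = 48.52
Terminal payoffs (K − S): max(-54.9, 0) = 0, max(5.934, 0) = 5.934, max(45.61, 0) = 45.61, max(71.48, 0) = 71.48
Node uu (S = 152.1): continuation = 1/1.08·[0.8250·0.0000 + 0.1750·5.9344] = 0.9616; exercise value = 0.0000 ≤ continuation, so V_uu = 0.9616
Node ud (S = 99.19): continuation = 1/1.08·[0.8250·5.9344 + 0.1750·45.6094] = 11.9236; exercise value = 20.8125 > continuation, so V_ud = 20.8125 (exercise)
Node dd (S = 64.69): continuation = 1/1.08·[0.8250·45.6094 + 0.1750·71.4844] = 46.4236; exercise value = 55.3125 > continuation, so V_dd = 55.3125 (exercise)
Node u (S = 132.2): continuation = 1/1.08·[0.8250·0.9616 + 0.1750·20.8125] = 4.1069; exercise value = 0.0000 ≤ continuation, so V_u = 4.1069
Node d (S = 86.25): continuation = 1/1.08·[0.8250·20.8125 + 0.1750·55.3125] = 24.8611; exercise value = 33.7500 > continuation, so V_d = 33.7500 (exercise)
Node 0 (S = 115): continuation = 1/1.08·[0.8250·4.1069 + 0.1750·33.7500] = 8.6060; exercise value = 5.0000 ≤ continuation, so V_0 = 8.6060

$8.61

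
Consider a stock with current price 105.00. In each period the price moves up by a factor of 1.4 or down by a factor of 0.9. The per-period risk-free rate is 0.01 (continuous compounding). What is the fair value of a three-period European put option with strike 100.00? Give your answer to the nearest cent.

10.80

Risk-neutral probability p = (e^0.01 − 0.9)/(1.4 − 0.9) = 0.1101/0.5000 = 0.2201
Terminal stock prices: S_uuu = 288.1, S_uud = 185.2, S_udd = 119.1, S_ddd = 76.55
Terminal payoffs (K − S): max(-188.1, 0) = 0, max(-85.22, 0) = 0, max(-19.07, 0) = 0, max(23.45, 0) = 23.45
Node uu (S = 205.8): V_uu = e^(−0.01)·[0.2201·0.0000 + 0.7799·0.0000] = 0.0000
Node ud (S = 132.3): V_ud = e^(−0.01)·[0.2201·0.0000 + 0.7799·0.0000] = 0.0000
Node dd (S = 85.05): V_dd = e^(−0.01)·[0.2201·0.0000 + 0.7799·23.4550] = 18.1105
Node u (S = 147): V_u = e^(−0.01)·[0.2201·0.0000 + 0.7799·0.0000] = 0.0000
Node d (S = 94.5): V_d = e^(−0.01)·[0.2201·0.0000 + 0.7799·18.1105] = 13.9839
Node 0 (S = 105): V_0 = e^(−0.01)·[0.2201·0.0000 + 0.7799·13.9839] = 10.7975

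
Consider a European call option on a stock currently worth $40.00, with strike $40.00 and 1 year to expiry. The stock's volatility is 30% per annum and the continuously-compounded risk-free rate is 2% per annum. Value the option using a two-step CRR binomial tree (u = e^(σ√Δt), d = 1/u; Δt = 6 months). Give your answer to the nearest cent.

$4.59

CRR parameters: u = e^(σ√Δt) = e^(0.3·√0.5) = 1.2363, d = 1/u = 0.8089
Per-period rate: rΔt = 0.02·0.5 = 0.01, so R = e^0.01 = 1.0101
Risk-neutral probability p = (e^0.01 − 0.8089)/(1.2363 − 0.8089) = 0.2012/0.4275 = 0.4707
Terminal stock prices: S_uu = 61.14, S_ud = 40, S_dd = 26.17
Terminal payoffs (S − K): max(21.14, 0) = 21.14, max(0, 0) = 0, max(-13.83, 0) = 0
Node u (S = 49.45): V_u = e^(−0.01)·[0.4707·21.1386 + 0.5293·0.0000] = 9.8505
Node d (S = 32.35): V_d = e^(−0.01)·[0.4707·0.0000 + 0.5293·0.0000] = 0.0000
Node 0 (S = 40): V_0 = e^(−0.01)·[0.4707·9.8505 + 0.5293·0.0000] = 4.5902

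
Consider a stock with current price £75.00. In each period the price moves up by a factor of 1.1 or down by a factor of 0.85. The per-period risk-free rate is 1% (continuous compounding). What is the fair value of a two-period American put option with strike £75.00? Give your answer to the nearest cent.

£5.11

Risk-neutral probability p = (e^0.01 − 0.85)/(1.1 − 0.85) = 0.1601/0.2500 = 0.6402
Terminal stock prices: S_uu = 90.75, S_ud = 70.12, S_dd = 54.19
Terminal payoffs (K − S): max(-15.75, 0) = 0, max(4.875, 0) = 4.875, max(20.81, 0) = 20.81
Node u (S = 82.5): continuation = e^(−0.01)·[0.6402·0.0000 + 0.3598·4.8750] = 1.7366; exercise value = 0.0000 ≤ continuation, so V_u = 1.7366
Node d (S = 63.75): continuation = e^(−0.01)·[0.6402·4.8750 + 0.3598·20.8125] = 10.5037; exercise value = 11.2500 > continuation, so V_d = 11.2500 (exercise)
Node 0 (S = 75): continuation = e^(−0.01)·[0.6402·1.7366 + 0.3598·11.2500] = 5.1082; exercise value = 0.0000 ≤ continuation, so V_0 = 5.1082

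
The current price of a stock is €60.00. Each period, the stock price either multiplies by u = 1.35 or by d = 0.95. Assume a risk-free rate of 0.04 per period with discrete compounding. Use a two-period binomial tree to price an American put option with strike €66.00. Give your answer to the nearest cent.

Risk-neutral probability p = (1 + 0.04 − 0.95)/(1.35 − 0.95) = 0.0900/0.4000 = 0.2250
Terminal stock prices: S_uu = 109.4, S_ud = 76.95, S_dd = 54.15
Terminal payoffs (K − S): max(-43.35, 0) = 0, max(-10.95, 0) = 0, max(11.85, 0) = 11.85
Node u (S = 81): continuation = 1/1.04·[0.2250·0.0000 + 0.7750·0.0000] = 0.0000; exercise value = 0.0000 ≤ continuation, so V_u = 0.0000
Node d (S = 57): continuation = 1/1.04·[0.2250·0.0000 + 0.7750·11.8500] = 8.8305; exercise value = 9.0000 > continuation, so V_d = 9.0000 (exercise)
Node 0 (S = 60): continuation = 1/1.04·[0.2250·0.0000 + 0.7750·9.0000] = 6.7067; exercise value = 6.0000 ≤ continuation, so V_0 = 6.7067

€6.71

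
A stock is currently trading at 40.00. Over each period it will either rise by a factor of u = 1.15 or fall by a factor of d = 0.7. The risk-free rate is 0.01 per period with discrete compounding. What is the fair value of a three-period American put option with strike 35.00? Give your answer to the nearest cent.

3.07

Risk-neutral probability p = (1 + 0.01 − 0.7)/(1.15 − 0.7) = 0.3100/0.4500 = 0.6889
Terminal stock prices: S_uuu = 60.83, S_uud = 37.03, S_udd = 22.54, S_ddd = 13.72
Terminal payoffs (K − S): max(-25.83, 0) = 0, max(-2.03, 0) = 0, max(12.46, 0) = 12.46, max(21.28, 0) = 21.28
Node uu (S = 52.9): continuation = 1/1.01·[0.6889·0.0000 + 0.3111·0.0000] = 0.0000; exercise value = 0.0000 ≤ continuation, so V_uu = 0.0000
Node ud (S = 32.2): continuation = 1/1.01·[0.6889·0.0000 + 0.3111·12.4600] = 3.8381; exercise value = 2.8000 ≤ continuation, so V_ud = 3.8381
Node dd (S = 19.6): continuation = 1/1.01·[0.6889·12.4600 + 0.3111·21.2800] = 15.0535; exercise value = 15.4000 > continuation, so V_dd = 15.4000 (exercise)
Node u (S = 46): continuation = 1/1.01·[0.6889·0.0000 + 0.3111·3.8381] = 1.1822; exercise value = 0.0000 ≤ continuation, so V_u = 1.1822
Node d (S = 28): continuation = 1/1.01·[0.6889·3.8381 + 0.3111·15.4000] = 7.3615; exercise value = 7.0000 ≤ continuation, so V_d = 7.3615
Node 0 (S = 40): continuation = 1/1.01·[0.6889·1.1822 + 0.3111·7.3615] = 3.0739; exercise value = 0.0000 ≤ continuation, so V_0 = 3.0739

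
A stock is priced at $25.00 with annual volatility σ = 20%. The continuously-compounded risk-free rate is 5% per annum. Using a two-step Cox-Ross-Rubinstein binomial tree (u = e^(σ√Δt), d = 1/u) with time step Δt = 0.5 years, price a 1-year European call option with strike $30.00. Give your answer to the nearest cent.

CRR parameters: u = e^(σ√Δt) = e^(0.2·√0.5) = 1.1519, d = 1/u = 0.8681
Per-period rate: rΔt = 0.05·0.5 = 0.025, so R = e^0.025 = 1.0253
Risk-neutral probability p = (e^0.025 − 0.8681)/(1.1519 − 0.8681) = 0.1572/0.2838 = 0.5539
Terminal stock prices: S_uu = 33.17, S_ud = 25, S_dd = 18.84
Terminal payoffs (S − K): max(3.172, 0) = 3.172, max(-5, 0) = 0, max(-11.16, 0) = 0
Node u (S = 28.8): V_u = e^(−0.025)·[0.5539·3.1724 + 0.4461·0.0000] = 1.7138
Node d (S = 21.7): V_d = e^(−0.025)·[0.5539·0.0000 + 0.4461·0.0000] = 0.0000
Node 0 (S = 25): V_0 = e^(−0.025)·[0.5539·1.7138 + 0.4461·0.0000] = 0.9259

$0.93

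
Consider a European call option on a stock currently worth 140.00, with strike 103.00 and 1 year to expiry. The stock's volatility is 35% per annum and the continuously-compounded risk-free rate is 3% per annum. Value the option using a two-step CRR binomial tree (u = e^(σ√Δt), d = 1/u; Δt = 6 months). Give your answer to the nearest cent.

CRR parameters: u = e^(σ√Δt) = e^(0.35·√0.5) = 1.2808, d = 1/u = 0.7808
Per-period rate: rΔt = 0.03·0.5 = 0.015, so R = e^0.015 = 1.0151
Risk-neutral probability p = (e^0.015 − 0.7808)/(1.2808 − 0.7808) = 0.2344/0.5000 = 0.4687
Terminal stock prices: S_uu = 229.7, S_ud = 140, S_dd = 85.34
Terminal payoffs (S − K): max(126.7, 0) = 126.7, max(37, 0) = 37, max(-17.66, 0) = 0
Node u (S = 179.3): V_u = e^(−0.015)·[0.4687·126.6640 + 0.5313·37.0000] = 77.8459
Node d (S = 109.3): V_d = e^(−0.015)·[0.4687·37.0000 + 0.5313·0.0000] = 17.0825
Node 0 (S = 140): V_0 = e^(−0.015)·[0.4687·77.8459 + 0.5313·17.0825] = 44.8819

44.88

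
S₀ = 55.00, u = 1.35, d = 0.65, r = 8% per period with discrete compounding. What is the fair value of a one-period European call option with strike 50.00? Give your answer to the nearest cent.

Risk-neutral probability p = (1 + 0.08 − 0.65)/(1.35 − 0.65) = 0.4300/0.7000 = 0.6143
Terminal stock prices: S_u = 74.25, S_d = 35.75
Terminal payoffs (S − K): max(24.25, 0) = 24.25, max(-14.25, 0) = 0
Node 0 (S = 55): V_0 = 1/1.08·[0.6143·24.2500 + 0.3857·0.0000] = 13.7930

13.79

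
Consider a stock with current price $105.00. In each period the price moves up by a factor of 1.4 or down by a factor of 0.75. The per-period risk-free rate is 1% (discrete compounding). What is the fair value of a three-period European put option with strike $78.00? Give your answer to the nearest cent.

Risk-neutral probability p = (1 + 0.01 − 0.75)/(1.4 − 0.75) = 0.2600/0.6500 = 0.4000
Terminal stock prices: S_uuu = 288.1, S_uud = 154.3, S_udd = 82.69, S_ddd = 44.3
Terminal payoffs (K − S): max(-210.1, 0) = 0, max(-76.35, 0) = 0, max(-4.688, 0) = 0, max(33.7, 0) = 33.7
Node uu (S = 205.8): V_uu = 1/1.01·[0.4000·0.0000 + 0.6000·0.0000] = 0.0000
Node ud (S = 110.2): V_ud = 1/1.01·[0.4000·0.0000 + 0.6000·0.0000] = 0.0000
Node dd (S = 59.06): V_dd = 1/1.01·[0.4000·0.0000 + 0.6000·33.7031] = 20.0217
Node u (S = 147): V_u = 1/1.01·[0.4000·0.0000 + 0.6000·0.0000] = 0.0000
Node d (S = 78.75): V_d = 1/1.01·[0.4000·0.0000 + 0.6000·20.0217] = 11.8941
Node 0 (S = 105): V_0 = 1/1.01·[0.4000·0.0000 + 0.6000·11.8941] = 7.0658

$7.07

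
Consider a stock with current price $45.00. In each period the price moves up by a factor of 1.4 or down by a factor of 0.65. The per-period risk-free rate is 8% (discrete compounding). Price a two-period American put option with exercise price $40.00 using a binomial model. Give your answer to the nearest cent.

$4.25

Risk-neutral probability p = (1 + 0.08 − 0.65)/(1.4 − 0.65) = 0.4300/0.7500 = 0.5733
Terminal stock prices: S_uu = 88.2, S_ud = 40.95, S_dd = 19.01
Terminal payoffs (K − S): max(-48.2, 0) = 0, max(-0.95, 0) = 0, max(20.99, 0) = 20.99
Node u (S = 63): continuation = 1/1.08·[0.5733·0.0000 + 0.4267·0.0000] = 0.0000; exercise value = 0.0000 ≤ continuation, so V_u = 0.0000
Node d (S = 29.25): continuation = 1/1.08·[0.5733·0.0000 + 0.4267·20.9875] = 8.2914; exercise value = 10.7500 > continuation, so V_d = 10.7500 (exercise)
Node 0 (S = 45): continuation = 1/1.08·[0.5733·0.0000 + 0.4267·10.7500] = 4.2469; exercise value = 0.0000 ≤ continuation, so V_0 = 4.2469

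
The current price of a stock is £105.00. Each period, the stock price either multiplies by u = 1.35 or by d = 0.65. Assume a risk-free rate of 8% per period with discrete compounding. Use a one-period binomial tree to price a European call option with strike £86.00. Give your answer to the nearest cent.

£31.71

Risk-neutral probability p = (1 + 0.08 − 0.65)/(1.35 − 0.65) = 0.4300/0.7000 = 0.6143
Terminal stock prices: S_u = 141.8, S_d = 68.25
Terminal payoffs (S − K): max(55.75, 0) = 55.75, max(-17.75, 0) = 0
Node 0 (S = 105): V_0 = 1/1.08·[0.6143·55.7500 + 0.3857·0.0000] = 31.7097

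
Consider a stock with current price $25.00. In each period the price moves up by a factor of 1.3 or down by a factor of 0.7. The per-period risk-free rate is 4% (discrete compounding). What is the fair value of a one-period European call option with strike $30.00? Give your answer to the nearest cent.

Risk-neutral probability p = (1 + 0.04 − 0.7)/(1.3 − 0.7) = 0.3400/0.6000 = 0.5667
Terminal stock prices: S_u = 32.5, S_d = 17.5
Terminal payoffs (S − K): max(2.5, 0) = 2.5, max(-12.5, 0) = 0
Node 0 (S = 25): V_0 = 1/1.04·[0.5667·2.5000 + 0.4333·0.0000] = 1.3622

$1.36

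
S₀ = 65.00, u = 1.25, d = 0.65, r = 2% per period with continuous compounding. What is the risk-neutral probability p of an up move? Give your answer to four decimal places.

Risk-neutral probability p = (e^0.02 − 0.65)/(1.25 − 0.65) = 0.3702/0.6000 = 0.6170

p = 0.6170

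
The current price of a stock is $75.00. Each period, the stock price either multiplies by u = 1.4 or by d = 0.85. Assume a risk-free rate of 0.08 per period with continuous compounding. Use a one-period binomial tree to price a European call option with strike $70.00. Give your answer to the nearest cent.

Risk-neutral probability p = (e^0.08 − 0.85)/(1.4 − 0.85) = 0.2333/0.5500 = 0.4242
Terminal stock prices: S_u = 105, S_d = 63.75
Terminal payoffs (S − K): max(35, 0) = 35, max(-6.25, 0) = 0
Node 0 (S = 75): V_0 = e^(−0.08)·[0.4242·35.0000 + 0.5758·0.0000] = 13.7042

$13.70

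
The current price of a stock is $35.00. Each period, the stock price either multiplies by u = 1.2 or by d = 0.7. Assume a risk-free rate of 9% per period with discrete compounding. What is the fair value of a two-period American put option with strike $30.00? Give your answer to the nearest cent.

Risk-neutral probability p = (1 + 0.09 − 0.7)/(1.2 − 0.7) = 0.3900/0.5000 = 0.7800
Terminal stock prices: S_uu = 50.4, S_ud = 29.4, S_dd = 17.15
Terminal payoffs (K − S): max(-20.4, 0) = 0, max(0.6, 0) = 0.6, max(12.85, 0) = 12.85
Node u (S = 42): continuation = 1/1.09·[0.7800·0.0000 + 0.2200·0.6000] = 0.1211; exercise value = 0.0000 ≤ continuation, so V_u = 0.1211
Node d (S = 24.5): continuation = 1/1.09·[0.7800·0.6000 + 0.2200·12.8500] = 3.0229; exercise value = 5.5000 > continuation, so V_d = 5.5000 (exercise)
Node 0 (S = 35): continuation = 1/1.09·[0.7800·0.1211 + 0.2200·5.5000] = 1.1968; exercise value = 0.0000 ≤ continuation, so V_0 = 1.1968

$1.20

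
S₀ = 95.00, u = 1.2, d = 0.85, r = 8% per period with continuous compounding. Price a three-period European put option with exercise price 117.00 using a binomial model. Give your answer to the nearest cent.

Risk-neutral probability p = (e^0.08 − 0.85)/(1.2 − 0.85) = 0.2333/0.3500 = 0.6665
Terminal stock prices: S_uuu = 164.2, S_uud = 116.3, S_udd = 82.36, S_ddd = 58.34
Terminal payoffs (K − S): max(-47.16, 0) = 0, max(0.72, 0) = 0.72, max(34.64, 0) = 34.64, max(58.66, 0) = 58.66
Node uu (S = 136.8): V_uu = e^(−0.08)·[0.6665·0.0000 + 0.3335·0.7200] = 0.2216
Node ud (S = 96.9): V_ud = e^(−0.08)·[0.6665·0.7200 + 0.3335·34.6350] = 11.1046
Node dd (S = 68.64): V_dd = e^(−0.08)·[0.6665·34.6350 + 0.3335·58.6581] = 39.3671
Node u (S = 114): V_u = e^(−0.08)·[0.6665·0.2216 + 0.3335·11.1046] = 3.5547
Node d (S = 80.75): V_d = e^(−0.08)·[0.6665·11.1046 + 0.3335·39.3671] = 18.9508
Node 0 (S = 95): V_0 = e^(−0.08)·[0.6665·3.5547 + 0.3335·18.9508] = 8.0207

8.02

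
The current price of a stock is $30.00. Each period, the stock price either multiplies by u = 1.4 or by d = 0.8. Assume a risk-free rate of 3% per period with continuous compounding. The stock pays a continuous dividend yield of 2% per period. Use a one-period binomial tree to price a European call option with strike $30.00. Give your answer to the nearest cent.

Per-period risk-free factor R = e^0.03 = 1.0305; dividend-adjusted growth = e^(0.03−0.02) = 1.0101.
Risk-neutral probability p = (1.0101 − 0.8)/(1.4 − 0.8) = 0.2101/0.6000 = 0.3501
Terminal stock prices: S_u = 42, S_d = 24
Terminal payoffs (S − K): max(12, 0) = 12, max(-6, 0) = 0
Node 0 (S = 30): V_0 = e^(−0.03)·[0.3501·12.0000 + 0.6499·0.0000] = 4.0768

$4.08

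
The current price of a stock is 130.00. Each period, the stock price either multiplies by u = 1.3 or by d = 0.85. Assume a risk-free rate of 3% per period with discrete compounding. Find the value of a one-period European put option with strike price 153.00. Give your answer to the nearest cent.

24.76

Risk-neutral probability p = (1 + 0.03 − 0.85)/(1.3 − 0.85) = 0.1800/0.4500 = 0.4000
Terminal stock prices: S_u = 169, S_d = 110.5
Terminal payoffs (K − S): max(-16, 0) = 0, max(42.5, 0) = 42.5
Node 0 (S = 130): V_0 = 1/1.03·[0.4000·0.0000 + 0.6000·42.5000] = 24.7573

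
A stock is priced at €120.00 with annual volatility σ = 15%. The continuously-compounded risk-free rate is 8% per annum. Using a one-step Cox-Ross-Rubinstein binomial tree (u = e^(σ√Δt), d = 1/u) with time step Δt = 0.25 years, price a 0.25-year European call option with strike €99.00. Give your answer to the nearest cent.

CRR parameters: u = e^(σ√Δt) = e^(0.15·√0.25) = 1.0779, d = 1/u = 0.9277
Per-period rate: rΔt = 0.08·0.25 = 0.02, so R = e^0.02 = 1.0202
Risk-neutral probability p = (e^0.02 − 0.9277)/(1.0779 − 0.9277) = 0.0925/0.1501 = 0.6158
Terminal stock prices: S_u = 129.3, S_d = 111.3
Terminal payoffs (S − K): max(30.35, 0) = 30.35, max(12.33, 0) = 12.33
Node 0 (S = 120): V_0 = e^(−0.02)·[0.6158·30.3461 + 0.3842·12.3292] = 22.9603

€22.96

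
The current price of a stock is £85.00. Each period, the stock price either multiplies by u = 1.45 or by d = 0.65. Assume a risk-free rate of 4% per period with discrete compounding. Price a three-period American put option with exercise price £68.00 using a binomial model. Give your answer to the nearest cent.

£11.42

Risk-neutral probability p = (1 + 0.04 − 0.65)/(1.45 − 0.65) = 0.3900/0.8000 = 0.4875
Terminal stock prices: S_uuu = 259.1, S_uud = 116.2, S_udd = 52.07, S_ddd = 23.34
Terminal payoffs (K − S): max(-191.1, 0) = 0, max(-48.16, 0) = 0, max(15.93, 0) = 15.93, max(44.66, 0) = 44.66
Node uu (S = 178.7): continuation = 1/1.04·[0.4875·0.0000 + 0.5125·0.0000] = 0.0000; exercise value = 0.0000 ≤ continuation, so V_uu = 0.0000
Node ud (S = 80.11): continuation = 1/1.04·[0.4875·0.0000 + 0.5125·15.9269] = 7.8486; exercise value = 0.0000 ≤ continuation, so V_ud = 7.8486
Node dd (S = 35.91): continuation = 1/1.04·[0.4875·15.9269 + 0.5125·44.6569] = 29.4721; exercise value = 32.0875 > continuation, so V_dd = 32.0875 (exercise)
Node u (S = 123.2): continuation = 1/1.04·[0.4875·0.0000 + 0.5125·7.8486] = 3.8677; exercise value = 0.0000 ≤ continuation, so V_u = 3.8677
Node d (S = 55.25): continuation = 1/1.04·[0.4875·7.8486 + 0.5125·32.0875] = 19.4914; exercise value = 12.7500 ≤ continuation, so V_d = 19.4914
Node 0 (S = 85): continuation = 1/1.04·[0.4875·3.8677 + 0.5125·19.4914] = 11.4181; exercise value = 0.0000 ≤ continuation, so V_0 = 11.4181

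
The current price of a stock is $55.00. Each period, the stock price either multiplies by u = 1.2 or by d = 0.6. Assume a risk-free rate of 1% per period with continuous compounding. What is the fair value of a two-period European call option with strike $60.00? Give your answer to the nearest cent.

Risk-neutral probability p = (e^0.01 − 0.6)/(1.2 − 0.6) = 0.4101/0.6000 = 0.6834
Terminal stock prices: S_uu = 79.2, S_ud = 39.6, S_dd = 19.8
Terminal payoffs (S − K): max(19.2, 0) = 19.2, max(-20.4, 0) = 0, max(-40.2, 0) = 0
Node u (S = 66): V_u = e^(−0.01)·[0.6834·19.2000 + 0.3166·0.0000] = 12.9910
Node d (S = 33): V_d = e^(−0.01)·[0.6834·0.0000 + 0.3166·0.0000] = 0.0000
Node 0 (S = 55): V_0 = e^(−0.01)·[0.6834·12.9910 + 0.3166·0.0000] = 8.7900

$8.79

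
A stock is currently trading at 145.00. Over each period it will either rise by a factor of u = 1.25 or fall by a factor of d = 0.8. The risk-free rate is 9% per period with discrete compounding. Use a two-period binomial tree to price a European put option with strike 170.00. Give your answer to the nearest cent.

Risk-neutral probability p = (1 + 0.09 − 0.8)/(1.25 − 0.8) = 0.2900/0.4500 = 0.6444
Terminal stock prices: S_uu = 226.6, S_ud = 145, S_dd = 92.8
Terminal payoffs (K − S): max(-56.56, 0) = 0, max(25, 0) = 25, max(77.2, 0) = 77.2
Node u (S = 181.2): V_u = 1/1.09·[0.6444·0.0000 + 0.3556·25.0000] = 8.1549
Node d (S = 116): V_d = 1/1.09·[0.6444·25.0000 + 0.3556·77.2000] = 39.9633
Node 0 (S = 145): V_0 = 1/1.09·[0.6444·8.1549 + 0.3556·39.9633] = 17.8574

17.86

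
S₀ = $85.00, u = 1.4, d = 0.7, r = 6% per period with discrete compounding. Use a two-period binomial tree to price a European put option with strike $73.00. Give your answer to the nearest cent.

Risk-neutral probability p = (1 + 0.06 − 0.7)/(1.4 − 0.7) = 0.3600/0.7000 = 0.5143
Terminal stock prices: S_uu = 166.6, S_ud = 83.3, S_dd = 41.65
Terminal payoffs (K − S): max(-93.6, 0) = 0, max(-10.3, 0) = 0, max(31.35, 0) = 31.35
Node u (S = 119): V_u = 1/1.06·[0.5143·0.0000 + 0.4857·0.0000] = 0.0000
Node d (S = 59.5): V_d = 1/1.06·[0.5143·0.0000 + 0.4857·31.3500] = 14.3652
Node 0 (S = 85): V_0 = 1/1.06·[0.5143·0.0000 + 0.4857·14.3652] = 6.5824

$6.58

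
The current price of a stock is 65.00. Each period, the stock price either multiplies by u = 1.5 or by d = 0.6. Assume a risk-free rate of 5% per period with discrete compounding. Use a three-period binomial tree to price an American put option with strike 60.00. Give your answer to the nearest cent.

Risk-neutral probability p = (1 + 0.05 − 0.6)/(1.5 − 0.6) = 0.4500/0.9000 = 0.5000
Terminal stock prices: S_uuu = 219.4, S_uud = 87.75, S_udd = 35.1, S_ddd = 14.04
Terminal payoffs (K − S): max(-159.4, 0) = 0, max(-27.75, 0) = 0, max(24.9, 0) = 24.9, max(45.96, 0) = 45.96
Node uu (S = 146.2): continuation = 1/1.05·[0.5000·0.0000 + 0.5000·0.0000] = 0.0000; exercise value = 0.0000 ≤ continuation, so V_uu = 0.0000
Node ud (S = 58.5): continuation = 1/1.05·[0.5000·0.0000 + 0.5000·24.9000] = 11.8571; exercise value = 1.5000 ≤ continuation, so V_ud = 11.8571
Node dd (S = 23.4): continuation = 1/1.05·[0.5000·24.9000 + 0.5000·45.9600] = 33.7429; exercise value = 36.6000 > continuation, so V_dd = 36.6000 (exercise)
Node u (S = 97.5): continuation = 1/1.05·[0.5000·0.0000 + 0.5000·11.8571] = 5.6463; exercise value = 0.0000 ≤ continuation, so V_u = 5.6463
Node d (S = 39): continuation = 1/1.05·[0.5000·11.8571 + 0.5000·36.6000] = 23.0748; exercise value = 21.0000 ≤ continuation, so V_d = 23.0748
Node 0 (S = 65): continuation = 1/1.05·[0.5000·5.6463 + 0.5000·23.0748] = 13.6767; exercise value = 0.0000 ≤ continuation, so V_0 = 13.6767

13.68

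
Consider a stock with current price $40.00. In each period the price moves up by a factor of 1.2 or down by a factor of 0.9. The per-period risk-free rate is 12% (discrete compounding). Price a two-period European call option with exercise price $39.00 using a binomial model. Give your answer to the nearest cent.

$9.28

Risk-neutral probability p = (1 + 0.12 − 0.9)/(1.2 − 0.9) = 0.2200/0.3000 = 0.7333
Terminal stock prices: S_uu = 57.6, S_ud = 43.2, S_dd = 32.4
Terminal payoffs (S − K): max(18.6, 0) = 18.6, max(4.2, 0) = 4.2, max(-6.6, 0) = 0
Node u (S = 48): V_u = 1/1.12·[0.7333·18.6000 + 0.2667·4.2000] = 13.1786
Node d (S = 36): V_d = 1/1.12·[0.7333·4.2000 + 0.2667·0.0000] = 2.7500
Node 0 (S = 40): V_0 = 1/1.12·[0.7333·13.1786 + 0.2667·2.7500] = 9.2836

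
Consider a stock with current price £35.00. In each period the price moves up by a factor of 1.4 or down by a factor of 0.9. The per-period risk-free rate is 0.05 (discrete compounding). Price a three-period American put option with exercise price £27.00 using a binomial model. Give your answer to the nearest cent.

£0.44

Risk-neutral probability p = (1 + 0.05 − 0.9)/(1.4 − 0.9) = 0.1500/0.5000 = 0.3000
Terminal stock prices: S_uuu = 96.04, S_uud = 61.74, S_udd = 39.69, S_ddd = 25.52
Terminal payoffs (K − S): max(-69.04, 0) = 0, max(-34.74, 0) = 0, max(-12.69, 0) = 0, max(1.485, 0) = 1.485
Node uu (S = 68.6): continuation = 1/1.05·[0.3000·0.0000 + 0.7000·0.0000] = 0.0000; exercise value = 0.0000 ≤ continuation, so V_uu = 0.0000
Node ud (S = 44.1): continuation = 1/1.05·[0.3000·0.0000 + 0.7000·0.0000] = 0.0000; exercise value = 0.0000 ≤ continuation, so V_ud = 0.0000
Node dd (S = 28.35): continuation = 1/1.05·[0.3000·0.0000 + 0.7000·1.4850] = 0.9900; exercise value = 0.0000 ≤ continuation, so V_dd = 0.9900
Node u (S = 49): continuation = 1/1.05·[0.3000·0.0000 + 0.7000·0.0000] = 0.0000; exercise value = 0.0000 ≤ continuation, so V_u = 0.0000
Node d (S = 31.5): continuation = 1/1.05·[0.3000·0.0000 + 0.7000·0.9900] = 0.6600; exercise value = 0.0000 ≤ continuation, so V_d = 0.6600
Node 0 (S = 35): continuation = 1/1.05·[0.3000·0.0000 + 0.7000·0.6600] = 0.4400; exercise value = 0.0000 ≤ continuation, so V_0 = 0.4400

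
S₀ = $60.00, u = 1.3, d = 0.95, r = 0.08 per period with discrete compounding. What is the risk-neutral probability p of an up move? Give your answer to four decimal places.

p = 0.3714

Risk-neutral probability p = (1 + 0.08 − 0.95)/(1.3 − 0.95) = 0.1300/0.3500 = 0.3714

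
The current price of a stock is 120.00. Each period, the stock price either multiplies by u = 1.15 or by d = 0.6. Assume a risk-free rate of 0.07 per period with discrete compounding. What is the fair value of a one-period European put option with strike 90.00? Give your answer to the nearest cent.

Risk-neutral probability p = (1 + 0.07 − 0.6)/(1.15 − 0.6) = 0.4700/0.5500 = 0.8545
Terminal stock prices: S_u = 138, S_d = 72
Terminal payoffs (K − S): max(-48, 0) = 0, max(18, 0) = 18
Node 0 (S = 120): V_0 = 1/1.07·[0.8545·0.0000 + 0.1455·18.0000] = 2.4469

2.45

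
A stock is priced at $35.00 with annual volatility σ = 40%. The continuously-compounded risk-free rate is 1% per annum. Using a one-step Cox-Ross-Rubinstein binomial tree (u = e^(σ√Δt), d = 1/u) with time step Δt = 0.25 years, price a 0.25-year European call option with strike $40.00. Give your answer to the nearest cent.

$1.25

CRR parameters: u = e^(σ√Δt) = e^(0.4·√0.25) = 1.2214, d = 1/u = 0.8187
Per-period rate: rΔt = 0.01·0.25 = 0.0025, so R = e^0.0025 = 1.0025
Risk-neutral probability p = (e^0.0025 − 0.8187)/(1.2214 − 0.8187) = 0.1838/0.4027 = 0.4564
Terminal stock prices: S_u = 42.75, S_d = 28.66
Terminal payoffs (S − K): max(2.749, 0) = 2.749, max(-11.34, 0) = 0
Node 0 (S = 35): V_0 = e^(−0.0025)·[0.4564·2.7491 + 0.5436·0.0000] = 1.2515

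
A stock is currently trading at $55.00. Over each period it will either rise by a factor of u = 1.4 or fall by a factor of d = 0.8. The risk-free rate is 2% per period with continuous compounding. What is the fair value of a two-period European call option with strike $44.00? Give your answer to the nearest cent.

$16.11

Risk-neutral probability p = (e^0.02 − 0.8)/(1.4 − 0.8) = 0.2202/0.6000 = 0.3670
Terminal stock prices: S_uu = 107.8, S_ud = 61.6, S_dd = 35.2
Terminal payoffs (S − K): max(63.8, 0) = 63.8, max(17.6, 0) = 17.6, max(-8.8, 0) = 0
Node u (S = 77): V_u = e^(−0.02)·[0.3670·63.8000 + 0.6330·17.6000] = 33.8713
Node d (S = 44): V_d = e^(−0.02)·[0.3670·17.6000 + 0.6330·0.0000] = 6.3313
Node 0 (S = 55): V_0 = e^(−0.02)·[0.3670·33.8713 + 0.6330·6.3313] = 16.1130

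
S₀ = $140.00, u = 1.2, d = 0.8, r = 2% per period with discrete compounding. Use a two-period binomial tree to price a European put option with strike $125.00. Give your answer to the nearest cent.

Risk-neutral probability p = (1 + 0.02 − 0.8)/(1.2 − 0.8) = 0.2200/0.4000 = 0.5500
Terminal stock prices: S_uu = 201.6, S_ud = 134.4, S_dd = 89.6
Terminal payoffs (K − S): max(-76.6, 0) = 0, max(-9.4, 0) = 0, max(35.4, 0) = 35.4
Node u (S = 168): V_u = 1/1.02·[0.5500·0.0000 + 0.4500·0.0000] = 0.0000
Node d (S = 112): V_d = 1/1.02·[0.5500·0.0000 + 0.4500·35.4000] = 15.6176
Node 0 (S = 140): V_0 = 1/1.02·[0.5500·0.0000 + 0.4500·15.6176] = 6.8901

$6.89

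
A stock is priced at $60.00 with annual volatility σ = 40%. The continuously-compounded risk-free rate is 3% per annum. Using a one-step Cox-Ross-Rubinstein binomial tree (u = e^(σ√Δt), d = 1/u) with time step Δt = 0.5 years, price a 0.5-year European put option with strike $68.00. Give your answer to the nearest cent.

CRR parameters: u = e^(σ√Δt) = e^(0.4·√0.5) = 1.3269, d = 1/u = 0.7536
Per-period rate: rΔt = 0.03·0.5 = 0.015, so R = e^0.015 = 1.0151
Risk-neutral probability p = (e^0.015 − 0.7536)/(1.3269 − 0.7536) = 0.2615/0.5733 = 0.4561
Terminal stock prices: S_u = 79.61, S_d = 45.22
Terminal payoffs (K − S): max(-11.61, 0) = 0, max(22.78, 0) = 22.78
Node 0 (S = 60): V_0 = e^(−0.015)·[0.4561·0.0000 + 0.5439·22.7817] = 12.2060

$12.21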